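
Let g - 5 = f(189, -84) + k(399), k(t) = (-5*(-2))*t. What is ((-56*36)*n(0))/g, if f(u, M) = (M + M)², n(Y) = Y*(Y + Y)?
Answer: 0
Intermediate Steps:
n(Y) = 2*Y² (n(Y) = Y*(2*Y) = 2*Y²)
f(u, M) = 4*M² (f(u, M) = (2*M)² = 4*M²)
k(t) = 10*t
g = 32219 (g = 5 + (4*(-84)² + 10*399) = 5 + (4*7056 + 3990) = 5 + (28224 + 3990) = 5 + 32214 = 32219)
((-56*36)*n(0))/g = ((-56*36)*(2*0²))/32219 = -4032*0*(1/32219) = -2016*0*(1/32219) = 0*(1/32219) = 0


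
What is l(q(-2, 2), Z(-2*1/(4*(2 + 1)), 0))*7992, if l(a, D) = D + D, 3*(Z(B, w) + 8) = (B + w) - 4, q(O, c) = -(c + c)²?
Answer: -150072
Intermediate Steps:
q(O, c) = -4*c² (q(O, c) = -(2*c)² = -4*c²)
Z(B, w) = -28/3 + B/3 + w/3 (Z(B, w) = -8 + ((B + w) - 4)/3 = -8 + (-4 + B + w)/3 = -8 + (-4/3 + B/3 + w/3) = -28/3 + B/3 + w/3)
l(a, D) = 2*D
l(q(-2, 2), Z(-2*1/(4*(2 + 1)), 0))*7992 = (2*(-28/3 + (-2*1/(4*(2 + 1)))/3 + (⅓)*0))*7992 = (2*(-28/3 + (-2/(3*4))/3 + 0))*7992 = (2*(-28/3 + (-2/12)/3 + 0))*7992 = (2*(-28/3 + (-2*1/12)/3 + 0))*7992 = (2*(-28/3 + (⅓)*(-⅙) + 0))*7992 = (2*(-28/3 - 1/18 + 0))*7992 = (2*(-169/18))*7992 = -169/9*7992 = -150072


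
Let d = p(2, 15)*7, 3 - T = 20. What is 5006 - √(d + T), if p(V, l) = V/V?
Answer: 5006 - I*√10 ≈ 5006.0 - 3.1623*I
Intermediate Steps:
p(V, l) = 1
T = -17 (T = 3 - 1*20 = 3 - 20 = -17)
d = 7 (d = 1*7 = 7)
5006 - √(d + T) = 5006 - √(7 - 17) = 5006 - √(-10) = 5006 - I*√10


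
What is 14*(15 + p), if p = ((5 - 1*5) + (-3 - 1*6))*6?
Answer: -546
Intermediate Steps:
p = -54 (p = ((5 - 5) + (-3 - 6))*6 = (0 - 9)*6 = -9*6 = -54)
14*(15 + p) = 14*(15 - 54) = 14*(-39) = -546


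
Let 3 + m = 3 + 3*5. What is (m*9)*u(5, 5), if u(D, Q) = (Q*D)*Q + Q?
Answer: 17550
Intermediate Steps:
m = 15 (m = -3 + (3 + 3*5) = -3 + (3 + 15) = -3 + 18 = 15)
u(D, Q) = Q + D*Q**2 (u(D, Q) = (D*Q)*Q + Q = D*Q**2 + Q = Q + D*Q**2)
(m*9)*u(5, 5) = (15*9)*(5*(1 + 5*5)) = 135*(5*(1 + 25)) = 135*(5*26) = 135*130 = 17550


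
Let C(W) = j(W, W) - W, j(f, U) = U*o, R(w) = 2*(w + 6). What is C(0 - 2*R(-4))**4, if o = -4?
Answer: 2560000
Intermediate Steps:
R(w) = 12 + 2*w (R(w) = 2*(6 + w) = 12 + 2*w)
j(f, U) = -4*U (j(f, U) = U*(-4) = -4*U)
C(W) = -5*W (C(W) = -4*W - W = -5*W)
C(0 - 2*R(-4))**4 = (-5*(0 - 2*(12 + 2*(-4))))**4 = (-5*(0 - 2*(12 - 8)))**4 = (-5*(0 - 2*4))**4 = (-5*(0 - 8))**4 = (-5*(-8))**4 = 40**4 = 2560000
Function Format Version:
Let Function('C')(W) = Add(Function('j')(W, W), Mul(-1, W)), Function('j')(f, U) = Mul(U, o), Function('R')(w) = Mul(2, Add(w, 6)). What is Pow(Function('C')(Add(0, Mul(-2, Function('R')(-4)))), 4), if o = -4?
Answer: 2560000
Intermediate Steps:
Function('R')(w) = Add(12, Mul(2, w)) (Function('R')(w) = Mul(2, Add(6, w)) = Add(12, Mul(2, w)))
Function('j')(f, U) = Mul(-4, U) (Function('j')(f, U) = Mul(U, -4) = Mul(-4, U))
Function('C')(W) = Mul(-5, W) (Function('C')(W) = Add(Mul(-4, W), Mul(-1, W)) = Mul(-5, W))
Pow(Function('C')(Add(0, Mul(-2, Function('R')(-4)))), 4) = Pow(Mul(-5, Add(0, Mul(-2, Add(12, Mul(2, -4))))), 4) = Pow(Mul(-5, Add(0, Mul(-2, Add(12, -8)))), 4) = Pow(Mul(-5, Add(0, Mul(-2, 4))), 4) = Pow(Mul(-5, Add(0, -8)), 4) = Pow(Mul(-5, -8), 4) = Pow(40, 4) = 2560000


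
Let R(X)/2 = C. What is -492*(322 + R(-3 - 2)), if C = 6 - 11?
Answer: -153504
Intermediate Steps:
C = -5
R(X) = -10 (R(X) = 2*(-5) = -10)
-492*(322 + R(-3 - 2)) = -492*(322 - 10) = -492*312 = -153504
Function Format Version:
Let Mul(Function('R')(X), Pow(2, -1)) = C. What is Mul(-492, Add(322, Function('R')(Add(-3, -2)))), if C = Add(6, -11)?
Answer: -153504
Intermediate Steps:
C = -5
Function('R')(X) = -10 (Function('R')(X) = Mul(2, -5) = -10)
Mul(-492, Add(322, Function('R')(Add(-3, -2)))) = Mul(-492, Add(322, -10)) = Mul(-492, 312) = -153504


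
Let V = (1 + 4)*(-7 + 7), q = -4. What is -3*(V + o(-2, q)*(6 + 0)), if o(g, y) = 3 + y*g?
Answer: -198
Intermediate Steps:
o(g, y) = 3 + g*y
V = 0 (V = 5*0 = 0)
-3*(V + o(-2, q)*(6 + 0)) = -3*(0 + (3 - 2*(-4))*(6 + 0)) = -3*(0 + (3 + 8)*6) = -3*(0 + 11*6) = -3*(0 + 66) = -3*66 = -198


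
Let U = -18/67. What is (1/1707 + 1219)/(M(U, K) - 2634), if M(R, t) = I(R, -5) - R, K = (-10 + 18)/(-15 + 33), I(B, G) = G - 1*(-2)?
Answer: -139415878/301560327 ≈ -0.46232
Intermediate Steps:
U = -18/67 (U = -18*1/67 = -18/67 ≈ -0.26866)
I(B, G) = 2 + G (I(B, G) = G + 2 = 2 + G)
K = 4/9 (K = 8/18 = 8*(1/18) = 4/9 ≈ 0.44444)
M(R, t) = -3 - R (M(R, t) = (2 - 5) - R = -3 - R)
(1/1707 + 1219)/(M(U, K) - 2634) = (1/1707 + 1219)/((-3 - 1*(-18/67)) - 2634) = (1/1707 + 1219)/((-3 + 18/67) - 2634) = 2080834/(1707*(-183/67 - 2634)) = 2080834/(1707*(-176661/67)) = (2080834/1707)*(-67/176661) = -139415878/301560327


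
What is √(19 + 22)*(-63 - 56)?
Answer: -119*√41 ≈ -761.97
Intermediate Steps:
√(19 + 22)*(-63 - 56) = √41*(-119) = -119*√41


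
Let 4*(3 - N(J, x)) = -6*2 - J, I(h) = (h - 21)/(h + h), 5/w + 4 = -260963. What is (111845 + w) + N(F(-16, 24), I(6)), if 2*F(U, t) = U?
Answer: 29188897978/260967 ≈ 1.1185e+5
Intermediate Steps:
w = -5/260967 (w = 5/(-4 - 260963) = 5/(-260967) = 5*(-1/260967) = -5/260967 ≈ -1.9160e-5)
F(U, t) = U/2
I(h) = (-21 + h)/(2*h) (I(h) = (-21 + h)/((2*h)) = (-21 + h)*(1/(2*h)) = (-21 + h)/(2*h))
N(J, x) = 6 + J/4 (N(J, x) = 3 - (-6*2 - J)/4 = 3 - (-12 - J)/4 = 3 + (3 + J/4) = 6 + J/4)
(111845 + w) + N(F(-16, 24), I(6)) = (111845 - 5/260967) + (6 + ((1/2)*(-16))/4) = 29187854110/260967 + (6 + (1/4)*(-8)) = 29187854110/260967 + (6 - 2) = 29187854110/260967 + 4 = 29188897978/260967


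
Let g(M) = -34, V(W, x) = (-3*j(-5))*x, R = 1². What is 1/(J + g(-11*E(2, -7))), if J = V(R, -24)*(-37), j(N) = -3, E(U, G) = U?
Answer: 1/7958 ≈ 0.00012566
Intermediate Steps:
R = 1
V(W, x) = 9*x (V(W, x) = (-3*(-3))*x = 9*x)
J = 7992 (J = (9*(-24))*(-37) = -216*(-37) = 7992)
1/(J + g(-11*E(2, -7))) = 1/(7992 - 34) = 1/7958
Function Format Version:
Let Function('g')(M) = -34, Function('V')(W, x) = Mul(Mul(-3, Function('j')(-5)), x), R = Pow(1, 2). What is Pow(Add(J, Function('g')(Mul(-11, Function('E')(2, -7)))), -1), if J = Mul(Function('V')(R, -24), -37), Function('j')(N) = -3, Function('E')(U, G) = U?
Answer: Rational(1, 7958) ≈ 0.00012566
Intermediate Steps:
R = 1
Function('V')(W, x) = Mul(9, x) (Function('V')(W, x) = Mul(Mul(-3, -3), x) = Mul(9, x))
J = 7992 (J = Mul(Mul(9, -24), -37) = Mul(-216, -37) = 7992)
Pow(Add(J, Function('g')(Mul(-11, Function('E')(2, -7)))), -1) = Pow(Add(7992, -34), -1) = Pow(7958, -1) = Rational(1, 7958)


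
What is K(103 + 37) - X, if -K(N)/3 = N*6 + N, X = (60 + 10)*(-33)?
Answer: -630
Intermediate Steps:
X = -2310 (X = 70*(-33) = -2310)
K(N) = -21*N (K(N) = -3*(N*6 + N) = -3*(6*N + N) = -21*N)
K(103 + 37) - X = -21*(103 + 37) - 1*(-2310) = -21*140 + 2310 = -2940 + 2310 = -630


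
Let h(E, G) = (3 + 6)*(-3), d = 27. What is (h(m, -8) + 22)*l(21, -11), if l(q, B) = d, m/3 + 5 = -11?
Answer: -135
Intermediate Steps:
m = -48 (m = -15 + 3*(-11) = -15 - 33 = -48)
h(E, G) = -27 (h(E, G) = 9*(-3) = -27)
l(q, B) = 27
(h(m, -8) + 22)*l(21, -11) = (-27 + 22)*27 = -5*27 = -135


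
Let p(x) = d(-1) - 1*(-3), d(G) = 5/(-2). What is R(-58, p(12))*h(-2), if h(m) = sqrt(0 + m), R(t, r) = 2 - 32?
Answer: -30*I*sqrt(2) ≈ -42.426*I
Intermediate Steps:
d(G) = -5/2 (d(G) = 5*(-1/2) = -5/2)
p(x) = 1/2 (p(x) = -5/2 - 1*(-3) = -5/2 + 3 = 1/2)
R(t, r) = -30
h(m) = sqrt(m)
R(-58, p(12))*h(-2) = -30*I*sqrt(2)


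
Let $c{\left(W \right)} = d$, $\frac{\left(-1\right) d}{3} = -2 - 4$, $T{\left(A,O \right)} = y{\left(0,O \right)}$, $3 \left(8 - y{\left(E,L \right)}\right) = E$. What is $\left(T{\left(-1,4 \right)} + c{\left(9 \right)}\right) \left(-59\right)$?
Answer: $-1534$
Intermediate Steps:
$y{\left(E,L \right)} = 8 - \frac{E}{3}$
$T{\left(A,O \right)} = 8$ ($T{\left(A,O \right)} = 8 - 0 = 8 + 0 = 8$)
$d = 18$ ($d = - 3 \left(-2 - 4\right) = \left(-3\right) \left(-6\right) = 18$)
$c{\left(W \right)} = 18$
$\left(T{\left(-1,4 \right)} + c{\left(9 \right)}\right) \left(-59\right) = \left(8 + 18\right) \left(-59\right) = 26 \left(-59\right) = -1534$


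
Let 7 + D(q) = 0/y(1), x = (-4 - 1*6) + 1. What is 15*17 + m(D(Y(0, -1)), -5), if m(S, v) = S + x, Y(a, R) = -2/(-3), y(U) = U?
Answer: 239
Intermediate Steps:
x = -9 (x = (-4 - 6) + 1 = -10 + 1 = -9)
Y(a, R) = ⅔ (Y(a, R) = -2*(-⅓) = ⅔)
D(q) = -7 (D(q) = -7 + 0/1 = -7 + 0*1 = -7 + 0 = -7)
m(S, v) = -9 + S (m(S, v) = S - 9 = -9 + S)
15*17 + m(D(Y(0, -1)), -5) = 15*17 + (-9 - 7) = 255 - 16 = 239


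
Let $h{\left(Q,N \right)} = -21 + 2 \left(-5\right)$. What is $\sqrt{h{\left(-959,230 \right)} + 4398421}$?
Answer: $3 \sqrt{488710} \approx 2097.2$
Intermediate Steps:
$h{\left(Q,N \right)} = -31$ ($h{\left(Q,N \right)} = -21 - 10 = -31$)
$\sqrt{h{\left(-959,230 \right)} + 4398421} = \sqrt{-31 + 4398421} = \sqrt{4398390} = 3 \sqrt{488710}$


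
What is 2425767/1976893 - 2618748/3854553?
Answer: 1391087625729/2540012947943 ≈ 0.54767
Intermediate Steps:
2425767/1976893 - 2618748/3854553 = 2425767*(1/1976893) - 2618748*1/3854553 = 2425767/1976893 - 872916/1284851 = 1391087625729/2540012947943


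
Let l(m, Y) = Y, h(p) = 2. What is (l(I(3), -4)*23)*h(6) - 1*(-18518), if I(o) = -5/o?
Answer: 18334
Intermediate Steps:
(l(I(3), -4)*23)*h(6) - 1*(-18518) = -4*23*2 - 1*(-18518) = -92*2 + 18518 = -184 + 18518 = 18334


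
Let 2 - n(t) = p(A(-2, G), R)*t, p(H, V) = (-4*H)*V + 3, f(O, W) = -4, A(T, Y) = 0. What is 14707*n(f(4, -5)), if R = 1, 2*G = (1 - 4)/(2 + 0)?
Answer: 205898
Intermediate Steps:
G = -¾ (G = ((1 - 4)/(2 + 0))/2 = (-3/2)/2 = (-3*½)/2 = (½)*(-3/2) = -¾ ≈ -0.75000)
p(H, V) = 3 - 4*H*V (p(H, V) = -4*H*V + 3 = 3 - 4*H*V)
n(t) = 2 - 3*t (n(t) = 2 - (3 - 4*0*1)*t = 2 - (3 + 0)*t = 2 - 3*t)
14707*n(f(4, -5)) = 14707*(2 - 3*(-4)) = 14707*(2 + 12) = 14707*14 = 205898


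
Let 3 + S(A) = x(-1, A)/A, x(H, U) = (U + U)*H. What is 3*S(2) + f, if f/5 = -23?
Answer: -130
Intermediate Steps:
f = -115 (f = 5*(-23) = -115)
x(H, U) = 2*H*U (x(H, U) = (2*U)*H = 2*H*U)
S(A) = -5 (S(A) = -3 + (2*(-1)*A)/A = -3 + (-2*A)/A = -3 - 2 = -5)
3*S(2) + f = 3*(-5) - 115 = -15 - 115 = -130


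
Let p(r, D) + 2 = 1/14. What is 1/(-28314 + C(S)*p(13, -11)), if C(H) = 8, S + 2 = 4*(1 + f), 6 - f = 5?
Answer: -7/198306 ≈ -3.5299e-5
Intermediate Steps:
f = 1 (f = 6 - 1*5 = 6 - 5 = 1)
S = 6 (S = -2 + 4*(1 + 1) = -2 + 4*2 = -2 + 8 = 6)
p(r, D) = -27/14 (p(r, D) = -2 + 1/14 = -27/14)
1/(-28314 + C(S)*p(13, -11)) = 1/(-28314 + 8*(-27/14)) = 1/(-28314 - 108/7) = 1/(-198306/7) = -7/198306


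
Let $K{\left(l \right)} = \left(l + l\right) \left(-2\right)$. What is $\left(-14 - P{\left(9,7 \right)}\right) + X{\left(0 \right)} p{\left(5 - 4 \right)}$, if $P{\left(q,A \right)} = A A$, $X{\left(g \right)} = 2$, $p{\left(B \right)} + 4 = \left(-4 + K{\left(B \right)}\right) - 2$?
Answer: $-91$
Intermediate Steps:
$K{\left(l \right)} = - 4 l$ ($K{\left(l \right)} = 2 l \left(-2\right) = - 4 l$)
$p{\left(B \right)} = -10 - 4 B$ ($p{\left(B \right)} = -4 - \left(6 + 4 B\right) = -10 - 4 B$)
$P{\left(q,A \right)} = A^{2}$
$\left(-14 - P{\left(9,7 \right)}\right) + X{\left(0 \right)} p{\left(5 - 4 \right)} = \left(-14 - 7^{2}\right) + 2 \left(-10 - 4 \left(5 - 4\right)\right) = \left(-14 - 49\right) + 2 \left(-10 - 4 \left(5 - 4\right)\right) = \left(-14 - 49\right) + 2 \left(-10 - 4\right) = -63 + 2 \left(-10 - 4\right) = -63 + 2 \left(-14\right) = -63 - 28 = -91$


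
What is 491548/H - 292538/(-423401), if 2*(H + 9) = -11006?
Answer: -51627361323/583446578 ≈ -88.487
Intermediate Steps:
H = -5512 (H = -9 + (½)*(-11006) = -9 - 5503 = -5512)
491548/H - 292538/(-423401) = 491548/(-5512) - 292538/(-423401) = 491548*(-1/5512) - 292538*(-1/423401) = -122887/1378 + 292538/423401 = -51627361323/583446578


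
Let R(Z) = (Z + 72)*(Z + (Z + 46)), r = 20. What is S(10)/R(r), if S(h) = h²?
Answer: 25/1978 ≈ 0.012639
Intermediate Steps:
R(Z) = (46 + 2*Z)*(72 + Z) (R(Z) = (72 + Z)*(Z + (46 + Z)) = (72 + Z)*(46 + 2*Z) = (46 + 2*Z)*(72 + Z))
S(10)/R(r) = 10²/(3312 + 2*20² + 190*20) = 100/(3312 + 2*400 + 3800) = 100/(3312 + 800 + 3800) = 100/7912 = 100*(1/7912) = 25/1978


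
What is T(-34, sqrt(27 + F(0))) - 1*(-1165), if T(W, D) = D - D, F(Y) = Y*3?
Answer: 1165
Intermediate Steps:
F(Y) = 3*Y
T(W, D) = 0
T(-34, sqrt(27 + F(0))) - 1*(-1165) = 0 - 1*(-1165) = 0 + 1165 = 1165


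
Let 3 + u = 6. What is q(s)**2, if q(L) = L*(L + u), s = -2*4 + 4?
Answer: 16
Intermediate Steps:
u = 3 (u = -3 + 6 = 3)
s = -4 (s = -8 + 4 = -4)
q(L) = L*(3 + L) (q(L) = L*(L + 3) = L*(3 + L))
q(s)**2 = (-4*(3 - 4))**2 = (-4*(-1))**2 = 4**2 = 16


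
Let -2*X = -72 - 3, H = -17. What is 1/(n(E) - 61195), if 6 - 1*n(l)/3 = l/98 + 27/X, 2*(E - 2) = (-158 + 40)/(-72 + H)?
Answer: -218050/13340133613 ≈ -1.6345e-5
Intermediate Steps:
E = 237/89 (E = 2 + ((-158 + 40)/(-72 - 17))/2 = 2 + (-118/(-89))/2 = 2 + (-118*(-1/89))/2 = 2 + (½)*(118/89) = 2 + 59/89 = 237/89 ≈ 2.6629)
X = 75/2 (X = -(-72 - 3)/2 = -½*(-75) = 75/2 ≈ 37.500)
n(l) = 396/25 - 3*l/98 (n(l) = 18 - 3*(l/98 + 27/(75/2)) = 18 - 3*(l*(1/98) + 27*(2/75)) = 18 - 3*(l/98 + 18/25) = 18 - 3*(18/25 + l/98) = 18 + (-54/25 - 3*l/98) = 396/25 - 3*l/98)
1/(n(E) - 61195) = 1/((396/25 - 3/98*237/89) - 61195) = 1/((396/25 - 711/8722) - 61195) = 1/(3436137/218050 - 61195) = 1/(-13340133613/218050) = -218050/13340133613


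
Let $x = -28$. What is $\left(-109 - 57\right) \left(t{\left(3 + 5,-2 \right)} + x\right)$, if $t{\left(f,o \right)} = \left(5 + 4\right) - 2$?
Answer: $3486$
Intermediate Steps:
$t{\left(f,o \right)} = 7$ ($t{\left(f,o \right)} = 9 - 2 = 7$)
$\left(-109 - 57\right) \left(t{\left(3 + 5,-2 \right)} + x\right) = \left(-109 - 57\right) \left(7 - 28\right) = \left(-166\right) \left(-21\right) = 3486$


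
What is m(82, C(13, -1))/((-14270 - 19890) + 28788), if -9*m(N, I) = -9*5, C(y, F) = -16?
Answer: -5/5372 ≈ -0.00093075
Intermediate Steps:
m(N, I) = 5 (m(N, I) = -(-1)*5 = -⅑*(-45) = 5)
m(82, C(13, -1))/((-14270 - 19890) + 28788) = 5/((-14270 - 19890) + 28788) = 5/(-34160 + 28788) = 5/(-5372) = 5*(-1/5372) = -5/5372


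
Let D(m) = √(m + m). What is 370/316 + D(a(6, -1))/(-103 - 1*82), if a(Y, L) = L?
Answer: 185/158 - I*√2/185 ≈ 1.1709 - 0.0076444*I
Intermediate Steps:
D(m) = √2*√m (D(m) = √(2*m) = √2*√m)
370/316 + D(a(6, -1))/(-103 - 1*82) = 370/316 + (√2*√(-1))/(-103 - 1*82) = 370*(1/316) + (√2*I)/(-103 - 82) = 185/158 + (I*√2)/(-185) = 185/158 + (I*√2)*(-1/185) = 185/158 - I*√2/185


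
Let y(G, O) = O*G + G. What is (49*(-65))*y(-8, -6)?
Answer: -127400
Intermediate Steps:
y(G, O) = G + G*O (y(G, O) = G*O + G = G + G*O)
(49*(-65))*y(-8, -6) = (49*(-65))*(-8*(1 - 6)) = -(-25480)*(-5) = -3185*40 = -127400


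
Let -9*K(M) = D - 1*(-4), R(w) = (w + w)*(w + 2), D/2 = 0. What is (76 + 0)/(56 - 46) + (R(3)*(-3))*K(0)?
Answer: 238/5 ≈ 47.600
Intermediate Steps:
D = 0 (D = 2*0 = 0)
R(w) = 2*w*(2 + w) (R(w) = (2*w)*(2 + w) = 2*w*(2 + w))
K(M) = -4/9 (K(M) = -(0 - 1*(-4))/9 = -(0 + 4)/9 = -1/9*4 = -4/9)
(76 + 0)/(56 - 46) + (R(3)*(-3))*K(0) = (76 + 0)/(56 - 46) + ((2*3*(2 + 3))*(-3))*(-4/9) = 76/10 + ((2*3*5)*(-3))*(-4/9) = 76*(1/10) + (30*(-3))*(-4/9) = 38/5 - 90*(-4/9) = 38/5 + 40 = 238/5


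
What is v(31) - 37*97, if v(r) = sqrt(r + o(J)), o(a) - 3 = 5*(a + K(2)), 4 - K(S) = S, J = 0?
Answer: -3589 + 2*sqrt(11) ≈ -3582.4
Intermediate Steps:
K(S) = 4 - S
o(a) = 13 + 5*a (o(a) = 3 + 5*(a + (4 - 1*2)) = 3 + 5*(a + (4 - 2)) = 3 + 5*(a + 2) = 3 + 5*(2 + a) = 3 + (10 + 5*a) = 13 + 5*a)
v(r) = sqrt(13 + r) (v(r) = sqrt(r + (13 + 5*0)) = sqrt(r + (13 + 0)) = sqrt(r + 13) = sqrt(13 + r))
v(31) - 37*97 = sqrt(13 + 31) - 37*97 = sqrt(44) - 1*3589 = 2*sqrt(11) - 3589 = -3589 + 2*sqrt(11)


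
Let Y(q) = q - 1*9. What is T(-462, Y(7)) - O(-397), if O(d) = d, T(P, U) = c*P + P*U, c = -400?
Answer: 186121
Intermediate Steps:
Y(q) = -9 + q (Y(q) = q - 9 = -9 + q)
T(P, U) = -400*P + P*U
T(-462, Y(7)) - O(-397) = -462*(-400 + (-9 + 7)) - 1*(-397) = -462*(-400 - 2) + 397 = -462*(-402) + 397 = 185724 + 397 = 186121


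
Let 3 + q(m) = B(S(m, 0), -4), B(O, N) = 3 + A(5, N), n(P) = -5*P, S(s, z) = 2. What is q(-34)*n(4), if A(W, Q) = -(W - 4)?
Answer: 20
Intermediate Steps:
A(W, Q) = 4 - W (A(W, Q) = -(-4 + W) = 4 - W)
B(O, N) = 2 (B(O, N) = 3 + (4 - 1*5) = 3 + (4 - 5) = 3 - 1 = 2)
q(m) = -1 (q(m) = -3 + 2 = -1)
q(-34)*n(4) = -(-5)*4 = -1*(-20) = 20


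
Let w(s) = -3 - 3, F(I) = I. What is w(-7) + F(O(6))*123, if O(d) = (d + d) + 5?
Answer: 2085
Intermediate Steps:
O(d) = 5 + 2*d (O(d) = 2*d + 5 = 5 + 2*d)
w(s) = -6
w(-7) + F(O(6))*123 = -6 + (5 + 2*6)*123 = -6 + (5 + 12)*123 = -6 + 17*123 = -6 + 2091 = 2085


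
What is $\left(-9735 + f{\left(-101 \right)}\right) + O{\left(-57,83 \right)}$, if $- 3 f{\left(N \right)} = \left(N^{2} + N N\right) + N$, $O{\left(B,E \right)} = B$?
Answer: $-16559$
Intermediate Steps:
$f{\left(N \right)} = - \frac{2 N^{2}}{3} - \frac{N}{3}$ ($f{\left(N \right)} = - \frac{\left(N^{2} + N N\right) + N}{3} = - \frac{\left(N^{2} + N^{2}\right) + N}{3} = - \frac{2 N^{2} + N}{3} = - \frac{N + 2 N^{2}}{3} = - \frac{2 N^{2}}{3} - \frac{N}{3}$)
$\left(-9735 + f{\left(-101 \right)}\right) + O{\left(-57,83 \right)} = \left(-9735 - - \frac{101 \left(1 + 2 \left(-101\right)\right)}{3}\right) - 57 = \left(-9735 - - \frac{101 \left(1 - 202\right)}{3}\right) - 57 = \left(-9735 - \left(- \frac{101}{3}\right) \left(-201\right)\right) - 57 = \left(-9735 - 6767\right) - 57 = -16502 - 57 = -16559$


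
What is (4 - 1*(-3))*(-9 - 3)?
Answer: -84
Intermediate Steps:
(4 - 1*(-3))*(-9 - 3) = (4 + 3)*(-12) = 7*(-12) = -84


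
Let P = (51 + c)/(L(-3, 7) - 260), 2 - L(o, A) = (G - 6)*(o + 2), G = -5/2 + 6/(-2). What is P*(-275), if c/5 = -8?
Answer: 550/49 ≈ 11.224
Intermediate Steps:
c = -40 (c = 5*(-8) = -40)
G = -11/2 (G = -5*½ + 6*(-½) = -5/2 - 3 = -11/2 ≈ -5.5000)
L(o, A) = 25 + 23*o/2 (L(o, A) = 2 - (-11/2 - 6)*(o + 2) = 2 - (-23)*(2 + o)/2 = 2 - (-23 - 23*o/2) = 2 + (23 + 23*o/2) = 25 + 23*o/2)
P = -2/49 (P = (51 - 40)/((25 + (23/2)*(-3)) - 260) = 11/((25 - 69/2) - 260) = 11/(-19/2 - 260) = 11/(-539/2) = 11*(-2/539) = -2/49 ≈ -0.040816)
P*(-275) = -2/49*(-275) = 550/49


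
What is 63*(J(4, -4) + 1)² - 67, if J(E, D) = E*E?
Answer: 18140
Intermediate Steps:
J(E, D) = E²
63*(J(4, -4) + 1)² - 67 = 63*(4² + 1)² - 67 = 63*(16 + 1)² - 67 = 63*17² - 67 = 63*289 - 67 = 18207 - 67 = 18140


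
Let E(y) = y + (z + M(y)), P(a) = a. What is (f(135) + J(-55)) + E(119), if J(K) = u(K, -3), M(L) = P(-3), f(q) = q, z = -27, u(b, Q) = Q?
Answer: 221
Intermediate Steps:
M(L) = -3
J(K) = -3
E(y) = -30 + y (E(y) = y + (-27 - 3) = y - 30 = -30 + y)
(f(135) + J(-55)) + E(119) = (135 - 3) + (-30 + 119) = 132 + 89 = 221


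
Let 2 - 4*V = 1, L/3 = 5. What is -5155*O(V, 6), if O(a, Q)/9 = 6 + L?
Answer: -974295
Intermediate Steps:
L = 15 (L = 3*5 = 15)
V = ¼ (V = ½ - ¼*1 = ½ - ¼ = ¼ ≈ 0.25000)
O(a, Q) = 189 (O(a, Q) = 9*(6 + 15) = 9*21 = 189)
-5155*O(V, 6) = -5155*189 = -974295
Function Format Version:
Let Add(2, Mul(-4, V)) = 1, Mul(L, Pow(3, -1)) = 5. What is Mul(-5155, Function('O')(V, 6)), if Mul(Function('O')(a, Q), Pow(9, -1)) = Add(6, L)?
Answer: -974295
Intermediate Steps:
L = 15 (L = Mul(3, 5) = 15)
V = Rational(1, 4) (V = Add(Rational(1, 2), Mul(Rational(-1, 4), 1)) = Add(Rational(1, 2), Rational(-1, 4)) = Rational(1, 4) ≈ 0.25000)
Function('O')(a, Q) = 189 (Function('O')(a, Q) = Mul(9, Add(6, 15)) = Mul(9, 21) = 189)
Mul(-5155, Function('O')(V, 6)) = Mul(-5155, 189) = -974295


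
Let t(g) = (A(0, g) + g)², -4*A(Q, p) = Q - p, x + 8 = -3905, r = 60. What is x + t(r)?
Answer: 1712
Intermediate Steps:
x = -3913 (x = -8 - 3905 = -3913)
A(Q, p) = -Q/4 + p/4 (A(Q, p) = -(Q - p)/4 = -Q/4 + p/4)
t(g) = 25*g²/16 (t(g) = ((-¼*0 + g/4) + g)² = ((0 + g/4) + g)² = (g/4 + g)² = (5*g/4)² = 25*g²/16)
x + t(r) = -3913 + (25/16)*60² = -3913 + (25/16)*3600 = -3913 + 5625 = 1712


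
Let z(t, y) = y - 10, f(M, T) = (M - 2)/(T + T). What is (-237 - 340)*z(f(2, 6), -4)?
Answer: 8078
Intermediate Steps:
f(M, T) = (-2 + M)/(2*T) (f(M, T) = (-2 + M)/((2*T)) = (-2 + M)*(1/(2*T)) = (-2 + M)/(2*T))
z(t, y) = -10 + y
(-237 - 340)*z(f(2, 6), -4) = (-237 - 340)*(-10 - 4) = -577*(-14) = 8078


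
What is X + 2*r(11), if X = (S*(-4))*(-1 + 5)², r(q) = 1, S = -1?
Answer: 66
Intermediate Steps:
X = 64 (X = (-1*(-4))*(-1 + 5)² = 4*4² = 4*16 = 64)
X + 2*r(11) = 64 + 2*1 = 64 + 2 = 66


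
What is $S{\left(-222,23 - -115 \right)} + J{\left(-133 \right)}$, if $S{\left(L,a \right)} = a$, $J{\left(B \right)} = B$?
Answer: $5$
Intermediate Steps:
$S{\left(-222,23 - -115 \right)} + J{\left(-133 \right)} = \left(23 - -115\right) - 133 = \left(23 + 115\right) - 133 = 138 - 133 = 5$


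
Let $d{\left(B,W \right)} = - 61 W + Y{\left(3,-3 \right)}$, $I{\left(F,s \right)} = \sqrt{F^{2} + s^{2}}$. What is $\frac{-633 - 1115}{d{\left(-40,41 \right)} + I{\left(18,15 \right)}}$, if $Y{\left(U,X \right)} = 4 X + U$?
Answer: $\frac{4387480}{6299551} + \frac{5244 \sqrt{61}}{6299551} \approx 0.70298$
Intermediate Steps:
$Y{\left(U,X \right)} = U + 4 X$
$d{\left(B,W \right)} = -9 - 61 W$ ($d{\left(B,W \right)} = - 61 W + \left(3 + 4 \left(-3\right)\right) = - 61 W + \left(3 - 12\right) = - 61 W - 9 = -9 - 61 W$)
$\frac{-633 - 1115}{d{\left(-40,41 \right)} + I{\left(18,15 \right)}} = \frac{-633 - 1115}{\left(-9 - 2501\right) + \sqrt{18^{2} + 15^{2}}} = - \frac{1748}{\left(-9 - 2501\right) + \sqrt{324 + 225}} = - \frac{1748}{-2510 + \sqrt{549}} = - \frac{1748}{-2510 + 3 \sqrt{61}}$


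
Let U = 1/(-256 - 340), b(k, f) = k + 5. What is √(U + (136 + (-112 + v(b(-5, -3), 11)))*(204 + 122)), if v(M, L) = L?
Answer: √1013253491/298 ≈ 106.82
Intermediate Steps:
b(k, f) = 5 + k
U = -1/596 (U = 1/(-596) = -1/596 ≈ -0.0016779)
√(U + (136 + (-112 + v(b(-5, -3), 11)))*(204 + 122)) = √(-1/596 + (136 + (-112 + 11))*(204 + 122)) = √(-1/596 + (136 - 101)*326) = √(-1/596 + 35*326) = √(-1/596 + 11410) = √(6800359/596) = √1013253491/298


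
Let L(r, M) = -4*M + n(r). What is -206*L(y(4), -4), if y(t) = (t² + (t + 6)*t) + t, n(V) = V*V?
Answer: -744896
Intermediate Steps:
n(V) = V²
y(t) = t + t² + t*(6 + t) (y(t) = (t² + (6 + t)*t) + t = (t² + t*(6 + t)) + t = t + t² + t*(6 + t))
L(r, M) = r² - 4*M (L(r, M) = -4*M + r² = r² - 4*M)
-206*L(y(4), -4) = -206*((4*(7 + 2*4))² - 4*(-4)) = -206*((4*(7 + 8))² + 16) = -206*((4*15)² + 16) = -206*(60² + 16) = -206*(3600 + 16) = -206*3616 = -744896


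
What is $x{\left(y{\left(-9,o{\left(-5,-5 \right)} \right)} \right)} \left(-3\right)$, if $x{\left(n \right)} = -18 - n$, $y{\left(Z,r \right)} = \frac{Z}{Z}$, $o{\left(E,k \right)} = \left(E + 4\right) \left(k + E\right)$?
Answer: $57$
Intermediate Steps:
$o{\left(E,k \right)} = \left(4 + E\right) \left(E + k\right)$
$y{\left(Z,r \right)} = 1$
$x{\left(y{\left(-9,o{\left(-5,-5 \right)} \right)} \right)} \left(-3\right) = \left(-18 - 1\right) \left(-3\right) = \left(-19\right) \left(-3\right) = 57$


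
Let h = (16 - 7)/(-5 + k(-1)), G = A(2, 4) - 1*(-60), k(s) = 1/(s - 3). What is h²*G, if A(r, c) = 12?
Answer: 10368/49 ≈ 211.59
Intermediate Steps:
k(s) = 1/(-3 + s)
G = 72 (G = 12 - 1*(-60) = 12 + 60 = 72)
h = -12/7 (h = (16 - 7)/(-5 + 1/(-3 - 1)) = 9/(-5 + 1/(-4)) = 9/(-5 - ¼) = 9/(-21/4) = 9*(-4/21) = -12/7 ≈ -1.7143)
h²*G = (-12/7)²*72 = (144/49)*72 = 10368/49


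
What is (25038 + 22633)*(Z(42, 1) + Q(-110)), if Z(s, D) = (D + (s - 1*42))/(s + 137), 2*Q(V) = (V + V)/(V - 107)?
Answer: 948986597/38843 ≈ 24431.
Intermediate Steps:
Q(V) = V/(-107 + V) (Q(V) = ((V + V)/(V - 107))/2 = ((2*V)/(-107 + V))/2 = (2*V/(-107 + V))/2 = V/(-107 + V))
Z(s, D) = (-42 + D + s)/(137 + s) (Z(s, D) = (D + (s - 42))/(137 + s) = (D + (-42 + s))/(137 + s) = (-42 + D + s)/(137 + s))
(25038 + 22633)*(Z(42, 1) + Q(-110)) = (25038 + 22633)*((-42 + 1 + 42)/(137 + 42) - 110/(-107 - 110)) = 47671*(1/179 - 110/(-217)) = 47671*((1/179)*1 - 110*(-1/217)) = 47671*(1/179 + 110/217) = 47671*(19907/38843) = 948986597/38843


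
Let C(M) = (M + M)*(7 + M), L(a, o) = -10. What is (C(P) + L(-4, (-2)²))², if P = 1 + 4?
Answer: 12100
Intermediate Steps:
P = 5
C(M) = 2*M*(7 + M) (C(M) = (2*M)*(7 + M) = 2*M*(7 + M))
(C(P) + L(-4, (-2)²))² = (2*5*(7 + 5) - 10)² = (2*5*12 - 10)² = (120 - 10)² = 110² = 12100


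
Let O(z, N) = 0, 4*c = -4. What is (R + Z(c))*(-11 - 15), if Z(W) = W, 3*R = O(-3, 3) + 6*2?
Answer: -78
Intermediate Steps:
c = -1 (c = (¼)*(-4) = -1)
R = 4 (R = (0 + 6*2)/3 = (0 + 12)/3 = (⅓)*12 = 4)
(R + Z(c))*(-11 - 15) = (4 - 1)*(-11 - 15) = 3*(-26) = -78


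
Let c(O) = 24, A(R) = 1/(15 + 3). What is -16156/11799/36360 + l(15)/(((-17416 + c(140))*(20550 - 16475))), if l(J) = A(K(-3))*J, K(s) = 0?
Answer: -11453720041/304050845547360 ≈ -3.7670e-5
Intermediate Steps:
A(R) = 1/18
l(J) = J/18
-16156/11799/36360 + l(15)/(((-17416 + c(140))*(20550 - 16475))) = -16156/11799/36360 + ((1/18)*15)/(((-17416 + 24)*(20550 - 16475))) = -16156*1/11799*(1/36360) + 5/(6*((-17392*4075))) = -16156/11799*1/36360 + (⅚)/(-70872400) = -4039/107252910 + (⅚)*(-1/70872400) = -4039/107252910 - 1/85046880 = -11453720041/304050845547360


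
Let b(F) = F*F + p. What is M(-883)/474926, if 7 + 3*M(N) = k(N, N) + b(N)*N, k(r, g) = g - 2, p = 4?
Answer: -2764939/5722 ≈ -483.21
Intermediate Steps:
k(r, g) = -2 + g
b(F) = 4 + F² (b(F) = F*F + 4 = F² + 4 = 4 + F²)
M(N) = -3 + N/3 + N*(4 + N²)/3 (M(N) = -7/3 + ((-2 + N) + (4 + N²)*N)/3 = -7/3 + ((-2 + N) + N*(4 + N²))/3 = -7/3 + (-2 + N + N*(4 + N²))/3 = -7/3 + (-⅔ + N/3 + N*(4 + N²)/3) = -3 + N/3 + N*(4 + N²)/3)
M(-883)/474926 = (-3 + (⅓)*(-883)³ + (5/3)*(-883))/474926 = (-3 + (⅓)*(-688465387) - 4415/3)*(1/474926) = (-3 - 688465387/3 - 4415/3)*(1/474926) = -229489937*1/474926 = -2764939/5722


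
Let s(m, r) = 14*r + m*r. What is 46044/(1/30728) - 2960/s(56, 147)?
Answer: 1455870392632/1029 ≈ 1.4148e+9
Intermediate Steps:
46044/(1/30728) - 2960/s(56, 147) = 46044/(1/30728) - 2960*1/(147*(14 + 56)) = 46044/(1/30728) - 2960/(147*70) = 46044*30728 - 2960/10290 = 1414840032 - 2960*1/10290 = 1414840032 - 296/1029 = 1455870392632/1029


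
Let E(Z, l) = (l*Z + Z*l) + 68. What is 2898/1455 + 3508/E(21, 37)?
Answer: 1634116/393335 ≈ 4.1545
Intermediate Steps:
E(Z, l) = 68 + 2*Z*l (E(Z, l) = (Z*l + Z*l) + 68 = 2*Z*l + 68 = 68 + 2*Z*l)
2898/1455 + 3508/E(21, 37) = 2898/1455 + 3508/(68 + 2*21*37) = 2898*(1/1455) + 3508/(68 + 1554) = 966/485 + 3508/1622 = 966/485 + 3508*(1/1622) = 966/485 + 1754/811 = 1634116/393335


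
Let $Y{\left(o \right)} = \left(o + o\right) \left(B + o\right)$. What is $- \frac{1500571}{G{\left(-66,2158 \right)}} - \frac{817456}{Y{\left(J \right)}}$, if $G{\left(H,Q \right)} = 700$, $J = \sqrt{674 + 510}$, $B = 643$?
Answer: $- \frac{17667051249}{8245300} - \frac{32851513 \sqrt{74}}{15253805} \approx -2161.2$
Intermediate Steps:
$J = 4 \sqrt{74}$ ($J = \sqrt{1184} = 4 \sqrt{74} \approx 34.409$)
$Y{\left(o \right)} = 2 o \left(643 + o\right)$ ($Y{\left(o \right)} = \left(o + o\right) \left(643 + o\right) = 2 o \left(643 + o\right)$)
$- \frac{1500571}{G{\left(-66,2158 \right)}} - \frac{817456}{Y{\left(J \right)}} = - \frac{1500571}{700} - \frac{817456}{2 \cdot 4 \sqrt{74} \left(643 + 4 \sqrt{74}\right)} = \left(-1500571\right) \frac{1}{700} - \frac{817456}{8 \sqrt{74} \left(643 + 4 \sqrt{74}\right)} = - \frac{1500571}{700} - 817456 \frac{\sqrt{74}}{592 \left(643 + 4 \sqrt{74}\right)} = - \frac{1500571}{700} - \frac{51091 \sqrt{74}}{37 \left(643 + 4 \sqrt{74}\right)}$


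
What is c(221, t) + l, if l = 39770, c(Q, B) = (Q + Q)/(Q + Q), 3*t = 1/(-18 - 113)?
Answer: 39771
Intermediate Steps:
t = -1/393 (t = 1/(3*(-18 - 113)) = (⅓)/(-131) = (⅓)*(-1/131) = -1/393 ≈ -0.0025445)
c(Q, B) = 1 (c(Q, B) = (2*Q)/((2*Q)) = (2*Q)*(1/(2*Q)) = 1)
c(221, t) + l = 1 + 39770 = 39771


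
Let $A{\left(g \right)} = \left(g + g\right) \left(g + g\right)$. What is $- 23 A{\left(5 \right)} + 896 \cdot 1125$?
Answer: $1005700$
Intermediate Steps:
$A{\left(g \right)} = 4 g^{2}$ ($A{\left(g \right)} = 2 g 2 g = 4 g^{2}$)
$- 23 A{\left(5 \right)} + 896 \cdot 1125 = - 23 \cdot 4 \cdot 5^{2} + 896 \cdot 1125 = - 23 \cdot 4 \cdot 25 + 1008000 = \left(-23\right) 100 + 1008000 = -2300 + 1008000 = 1005700$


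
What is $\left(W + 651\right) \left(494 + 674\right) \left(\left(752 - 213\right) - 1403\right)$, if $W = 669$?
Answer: $-1332080640$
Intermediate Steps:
$\left(W + 651\right) \left(494 + 674\right) \left(\left(752 - 213\right) - 1403\right) = \left(669 + 651\right) \left(494 + 674\right) \left(\left(752 - 213\right) - 1403\right) = 1320 \cdot 1168 \left(\left(752 - 213\right) - 1403\right) = 1541760 \left(539 - 1403\right) = 1541760 \left(-864\right) = -1332080640$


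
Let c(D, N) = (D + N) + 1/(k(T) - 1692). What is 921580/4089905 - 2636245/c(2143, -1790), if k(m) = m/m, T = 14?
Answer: -3646359539119043/488270854482 ≈ -7467.9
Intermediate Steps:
k(m) = 1
c(D, N) = -1/1691 + D + N (c(D, N) = (D + N) + 1/(1 - 1692) = (D + N) + 1/(-1691) = (D + N) - 1/1691 = -1/1691 + D + N)
921580/4089905 - 2636245/c(2143, -1790) = 921580/4089905 - 2636245/(-1/1691 + 2143 - 1790) = 921580*(1/4089905) - 2636245/596922/1691 = 184316/817981 - 2636245*1691/596922 = 184316/817981 - 4457890295/596922 = -3646359539119043/488270854482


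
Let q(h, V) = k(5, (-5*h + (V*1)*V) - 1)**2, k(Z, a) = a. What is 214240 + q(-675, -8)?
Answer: 12034084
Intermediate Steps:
q(h, V) = (-1 + V**2 - 5*h)**2 (q(h, V) = ((-5*h + (V*1)*V) - 1)**2 = ((-5*h + V*V) - 1)**2 = ((-5*h + V**2) - 1)**2 = ((V**2 - 5*h) - 1)**2 = (-1 + V**2 - 5*h)**2)
214240 + q(-675, -8) = 214240 + (1 - 1*(-8)**2 + 5*(-675))**2 = 214240 + (1 - 1*64 - 3375)**2 = 214240 + (1 - 64 - 3375)**2 = 214240 + (-3438)**2 = 214240 + 11819844 = 12034084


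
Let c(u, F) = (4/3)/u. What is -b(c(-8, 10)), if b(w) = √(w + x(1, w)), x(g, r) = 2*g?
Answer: -√66/6 ≈ -1.3540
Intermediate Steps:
c(u, F) = 4/(3*u) (c(u, F) = (4*(⅓))/u = 4/(3*u))
b(w) = √(2 + w) (b(w) = √(w + 2*1) = √(w + 2) = √(2 + w))
-b(c(-8, 10)) = -√(2 + (4/3)/(-8)) = -√(2 + (4/3)*(-⅛)) = -√(2 - ⅙) = -√(11/6) = -√66/6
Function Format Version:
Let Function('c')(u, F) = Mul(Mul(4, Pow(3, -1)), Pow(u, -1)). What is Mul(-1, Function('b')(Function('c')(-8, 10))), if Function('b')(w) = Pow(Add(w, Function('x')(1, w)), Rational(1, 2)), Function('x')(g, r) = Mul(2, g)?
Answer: Mul(Rational(-1, 6), Pow(66, Rational(1, 2))) ≈ -1.3540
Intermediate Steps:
Function('c')(u, F) = Mul(Rational(4, 3), Pow(u, -1)) (Function('c')(u, F) = Mul(Mul(4, Rational(1, 3)), Pow(u, -1)) = Mul(Rational(4, 3), Pow(u, -1)))
Function('b')(w) = Pow(Add(2, w), Rational(1, 2)) (Function('b')(w) = Pow(Add(w, Mul(2, 1)), Rational(1, 2)) = Pow(Add(w, 2), Rational(1, 2)) = Pow(Add(2, w), Rational(1, 2)))
Mul(-1, Function('b')(Function('c')(-8, 10))) = Mul(-1, Pow(Add(2, Mul(Rational(4, 3), Pow(-8, -1))), Rational(1, 2))) = Mul(-1, Pow(Add(2, Mul(Rational(4, 3), Rational(-1, 8))), Rational(1, 2))) = Mul(-1, Pow(Add(2, Rational(-1, 6)), Rational(1, 2))) = Mul(-1, Pow(Rational(11, 6), Rational(1, 2))) = Mul(-1, Mul(Rational(1, 6), Pow(66, Rational(1, 2)))) = Mul(Rational(-1, 6), Pow(66, Rational(1, 2)))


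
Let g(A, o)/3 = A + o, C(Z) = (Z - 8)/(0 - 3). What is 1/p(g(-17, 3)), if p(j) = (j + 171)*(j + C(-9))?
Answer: -1/4687 ≈ -0.00021336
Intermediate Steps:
C(Z) = 8/3 - Z/3 (C(Z) = (-8 + Z)/(-3) = (-8 + Z)*(-1/3) = 8/3 - Z/3)
g(A, o) = 3*A + 3*o (g(A, o) = 3*(A + o) = 3*A + 3*o)
p(j) = (171 + j)*(17/3 + j) (p(j) = (j + 171)*(j + (8/3 - 1/3*(-9))) = (171 + j)*(j + (8/3 + 3)) = (171 + j)*(j + 17/3) = (171 + j)*(17/3 + j))
1/p(g(-17, 3)) = 1/(969 + (3*(-17) + 3*3)**2 + 530*(3*(-17) + 3*3)/3) = 1/(969 + (-51 + 9)**2 + 530*(-51 + 9)/3) = 1/(969 + (-42)**2 + (530/3)*(-42)) = 1/(969 + 1764 - 7420) = 1/(-4687) = -1/4687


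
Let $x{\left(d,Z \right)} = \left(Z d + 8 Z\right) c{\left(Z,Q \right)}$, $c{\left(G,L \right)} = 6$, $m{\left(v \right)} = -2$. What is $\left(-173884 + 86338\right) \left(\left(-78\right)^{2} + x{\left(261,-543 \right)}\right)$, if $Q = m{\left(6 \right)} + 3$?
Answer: $76192859628$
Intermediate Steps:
$Q = 1$ ($Q = -2 + 3 = 1$)
$x{\left(d,Z \right)} = 48 Z + 6 Z d$ ($x{\left(d,Z \right)} = \left(Z d + 8 Z\right) 6 = \left(8 Z + Z d\right) 6 = 48 Z + 6 Z d$)
$\left(-173884 + 86338\right) \left(\left(-78\right)^{2} + x{\left(261,-543 \right)}\right) = \left(-173884 + 86338\right) \left(\left(-78\right)^{2} + 6 \left(-543\right) \left(8 + 261\right)\right) = - 87546 \left(6084 + 6 \left(-543\right) 269\right) = - 87546 \left(6084 - 876402\right) = \left(-87546\right) \left(-870318\right) = 76192859628$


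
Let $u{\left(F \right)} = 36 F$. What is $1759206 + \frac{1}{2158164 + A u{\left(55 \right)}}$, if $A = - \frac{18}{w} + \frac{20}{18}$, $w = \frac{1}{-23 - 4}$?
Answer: $\frac{5493374060665}{3122644} \approx 1.7592 \cdot 10^{6}$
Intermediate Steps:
$w = - \frac{1}{27}$ ($w = \frac{1}{-27} = - \frac{1}{27} \approx -0.037037$)
$A = \frac{4384}{9}$ ($A = - \frac{18}{- \frac{1}{27}} + \frac{20}{18} = \left(-18\right) \left(-27\right) + 20 \cdot \frac{1}{18} = 486 + \frac{10}{9} = \frac{4384}{9} \approx 487.11$)
$1759206 + \frac{1}{2158164 + A u{\left(55 \right)}} = 1759206 + \frac{1}{2158164 + \frac{4384 \cdot 36 \cdot 55}{9}} = 1759206 + \frac{1}{2158164 + \frac{4384}{9} \cdot 1980} = 1759206 + \frac{1}{2158164 + 964480} = 1759206 + \frac{1}{3122644} = \frac{5493374060665}{3122644}$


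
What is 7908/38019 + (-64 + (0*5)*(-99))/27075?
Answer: 3713612/18059025 ≈ 0.20564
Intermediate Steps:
7908/38019 + (-64 + (0*5)*(-99))/27075 = 7908*(1/38019) + (-64 + 0*(-99))*(1/27075) = 2636/12673 + (-64 + 0)*(1/27075) = 2636/12673 - 64*1/27075 = 2636/12673 - 64/27075 = 3713612/18059025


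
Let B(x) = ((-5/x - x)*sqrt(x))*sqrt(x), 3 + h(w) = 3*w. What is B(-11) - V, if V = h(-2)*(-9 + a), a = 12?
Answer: -99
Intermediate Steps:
h(w) = -3 + 3*w
V = -27 (V = (-3 + 3*(-2))*(-9 + 12) = (-3 - 6)*3 = -9*3 = -27)
B(x) = x*(-x - 5/x) (B(x) = ((-x - 5/x)*sqrt(x))*sqrt(x) = (sqrt(x)*(-x - 5/x))*sqrt(x) = x*(-x - 5/x))
B(-11) - V = (-5 - 1*(-11)**2) - 1*(-27) = (-5 - 1*121) + 27 = (-5 - 121) + 27 = -126 + 27 = -99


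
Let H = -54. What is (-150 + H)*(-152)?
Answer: 31008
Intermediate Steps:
(-150 + H)*(-152) = (-150 - 54)*(-152) = -204*(-152) = 31008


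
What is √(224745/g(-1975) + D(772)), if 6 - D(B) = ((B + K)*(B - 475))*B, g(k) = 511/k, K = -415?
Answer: 3*I*√2400079594983/511 ≈ 9095.2*I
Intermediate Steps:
D(B) = 6 - B*(-475 + B)*(-415 + B) (D(B) = 6 - (B - 415)*(B - 475)*B = 6 - (-415 + B)*(-475 + B)*B = 6 - (-475 + B)*(-415 + B)*B = 6 - B*(-475 + B)*(-415 + B))
√(224745/g(-1975) + D(772)) = √(224745/((511/(-1975))) + (6 - 1*772³ - 197125*772 + 890*772²)) = √(224745/((511*(-1/1975))) + (6 - 1*460099648 - 152180500 + 890*595984)) = √(224745/(-511/1975) + (6 - 460099648 - 152180500 + 530425760)) = √(224745*(-1975/511) - 81854382) = √(-443871375/511 - 81854382) = √(-42271460577/511) = 3*I*√2400079594983/511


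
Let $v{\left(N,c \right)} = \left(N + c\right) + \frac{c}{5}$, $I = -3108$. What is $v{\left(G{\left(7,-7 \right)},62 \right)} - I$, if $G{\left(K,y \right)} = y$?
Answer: $\frac{15877}{5} \approx 3175.4$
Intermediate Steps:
$v{\left(N,c \right)} = N + \frac{6 c}{5}$ ($v{\left(N,c \right)} = \left(N + c\right) + c \frac{1}{5} = \left(N + c\right) + \frac{c}{5} = N + \frac{6 c}{5}$)
$v{\left(G{\left(7,-7 \right)},62 \right)} - I = \left(-7 + \frac{6}{5} \cdot 62\right) - -3108 = \left(-7 + \frac{372}{5}\right) + 3108 = \frac{337}{5} + 3108 = \frac{15877}{5}$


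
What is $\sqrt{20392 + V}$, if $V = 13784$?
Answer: $8 \sqrt{534} \approx 184.87$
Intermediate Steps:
$\sqrt{20392 + V} = \sqrt{20392 + 13784} = \sqrt{34176} = 8 \sqrt{534}$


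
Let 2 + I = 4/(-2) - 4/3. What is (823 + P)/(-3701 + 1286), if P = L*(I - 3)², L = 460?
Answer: -294907/21735 ≈ -13.568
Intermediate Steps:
I = -16/3 (I = -2 + (4/(-2) - 4/3) = -2 + (4*(-½) - 4*⅓) = -2 + (-2 - 4/3) = -2 - 10/3 = -16/3 ≈ -5.3333)
P = 287500/9 (P = 460*(-16/3 - 3)² = 460*(-25/3)² = 460*(625/9) = 287500/9 ≈ 31944.)
(823 + P)/(-3701 + 1286) = (823 + 287500/9)/(-3701 + 1286) = (294907/9)/(-2415) = (294907/9)*(-1/2415) = -294907/21735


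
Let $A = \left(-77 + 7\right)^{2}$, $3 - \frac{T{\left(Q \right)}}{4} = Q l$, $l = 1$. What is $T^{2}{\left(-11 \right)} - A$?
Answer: $-1764$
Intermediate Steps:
$T{\left(Q \right)} = 12 - 4 Q$ ($T{\left(Q \right)} = 12 - 4 Q 1 = 12 - 4 Q$)
$A = 4900$ ($A = \left(-70\right)^{2} = 4900$)
$T^{2}{\left(-11 \right)} - A = \left(12 - -44\right)^{2} - 4900 = \left(12 + 44\right)^{2} - 4900 = 56^{2} - 4900 = 3136 - 4900 = -1764$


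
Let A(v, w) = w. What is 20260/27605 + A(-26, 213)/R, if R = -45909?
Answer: 61615765/84487863 ≈ 0.72929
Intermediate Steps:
20260/27605 + A(-26, 213)/R = 20260/27605 + 213/(-45909) = 20260*(1/27605) + 213*(-1/45909) = 4052/5521 - 71/15303 = 61615765/84487863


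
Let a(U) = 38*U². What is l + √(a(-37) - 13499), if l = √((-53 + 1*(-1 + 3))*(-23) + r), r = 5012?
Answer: √6185 + √38523 ≈ 274.92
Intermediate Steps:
l = √6185 (l = √((-53 + 1*(-1 + 3))*(-23) + 5012) = √((-53 + 1*2)*(-23) + 5012) = √((-53 + 2)*(-23) + 5012) = √(-51*(-23) + 5012) = √(1173 + 5012) = √6185 ≈ 78.645)
l + √(a(-37) - 13499) = √6185 + √(38*(-37)² - 13499) = √6185 + √(38*1369 - 13499) = √6185 + √(52022 - 13499) = √6185 + √38523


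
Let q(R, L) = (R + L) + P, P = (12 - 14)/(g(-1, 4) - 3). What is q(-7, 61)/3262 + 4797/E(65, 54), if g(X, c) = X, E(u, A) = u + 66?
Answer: 31309907/854644 ≈ 36.635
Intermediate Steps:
E(u, A) = 66 + u
P = ½ (P = (12 - 14)/(-1 - 3) = -2/(-4) = -2*(-¼) = ½ ≈ 0.50000)
q(R, L) = ½ + L + R (q(R, L) = (R + L) + ½ = (L + R) + ½ = ½ + L + R)
q(-7, 61)/3262 + 4797/E(65, 54) = (½ + 61 - 7)/3262 + 4797/(66 + 65) = (109/2)*(1/3262) + 4797/131 = 109/6524 + 4797*(1/131) = 109/6524 + 4797/131 = 31309907/854644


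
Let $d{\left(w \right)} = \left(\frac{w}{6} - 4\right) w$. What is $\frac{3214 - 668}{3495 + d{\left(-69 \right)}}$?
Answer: $\frac{5092}{9129} \approx 0.55778$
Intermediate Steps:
$d{\left(w \right)} = w \left(-4 + \frac{w}{6}\right)$ ($d{\left(w \right)} = \left(w \frac{1}{6} - 4\right) w = \left(\frac{w}{6} - 4\right) w = \left(-4 + \frac{w}{6}\right) w = w \left(-4 + \frac{w}{6}\right)$)
$\frac{3214 - 668}{3495 + d{\left(-69 \right)}} = \frac{3214 - 668}{3495 + \frac{1}{6} \left(-69\right) \left(-24 - 69\right)} = \frac{2546}{3495 + \frac{1}{6} \left(-69\right) \left(-93\right)} = \frac{2546}{3495 + \frac{2139}{2}} = \frac{2546}{\frac{9129}{2}} = 2546 \cdot \frac{2}{9129} = \frac{5092}{9129}$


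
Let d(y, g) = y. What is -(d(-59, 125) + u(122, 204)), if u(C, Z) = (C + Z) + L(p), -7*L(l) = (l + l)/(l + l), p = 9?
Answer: -1868/7 ≈ -266.86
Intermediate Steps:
L(l) = -⅐ (L(l) = -(l + l)/(7*(l + l)) = -2*l/(7*(2*l)) = -2*l*1/(2*l)/7 = -⅐*1 = -⅐)
u(C, Z) = -⅐ + C + Z (u(C, Z) = (C + Z) - ⅐ = -⅐ + C + Z)
-(d(-59, 125) + u(122, 204)) = -(-59 + (-⅐ + 122 + 204)) = -(-59 + 2281/7) = -1*1868/7 = -1868/7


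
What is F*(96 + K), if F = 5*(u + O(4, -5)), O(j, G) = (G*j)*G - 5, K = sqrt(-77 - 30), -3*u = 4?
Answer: 44960 + 1405*I*sqrt(107)/3 ≈ 44960.0 + 4844.5*I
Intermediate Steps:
u = -4/3 (u = -1/3*4 = -4/3 ≈ -1.3333)
K = I*sqrt(107) (K = sqrt(-107) = I*sqrt(107) ≈ 10.344*I)
O(j, G) = -5 + j*G**2 (O(j, G) = j*G**2 - 5 = -5 + j*G**2)
F = 1405/3 (F = 5*(-4/3 + (-5 + 4*(-5)**2)) = 5*(-4/3 + (-5 + 4*25)) = 5*(-4/3 + (-5 + 100)) = 5*(-4/3 + 95) = 5*(281/3) = 1405/3 ≈ 468.33)
F*(96 + K) = 1405*(96 + I*sqrt(107))/3 = 44960 + 1405*I*sqrt(107)/3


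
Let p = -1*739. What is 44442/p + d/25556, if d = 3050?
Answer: -566752901/9442942 ≈ -60.019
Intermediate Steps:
p = -739
44442/p + d/25556 = 44442/(-739) + 3050/25556 = 44442*(-1/739) + 3050*(1/25556) = -44442/739 + 1525/12778 = -566752901/9442942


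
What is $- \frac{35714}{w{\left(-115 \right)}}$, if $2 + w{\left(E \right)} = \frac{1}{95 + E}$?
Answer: $\frac{714280}{41} \approx 17421.0$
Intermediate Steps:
$w{\left(E \right)} = -2 + \frac{1}{95 + E}$
$- \frac{35714}{w{\left(-115 \right)}} = - \frac{35714}{\frac{1}{95 - 115} \left(-189 - -230\right)} = - \frac{35714}{\frac{1}{-20} \left(-189 + 230\right)} = - \frac{35714}{\left(- \frac{1}{20}\right) 41} = - \frac{35714}{- \frac{41}{20}} = \left(-35714\right) \left(- \frac{20}{41}\right) = \frac{714280}{41}$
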